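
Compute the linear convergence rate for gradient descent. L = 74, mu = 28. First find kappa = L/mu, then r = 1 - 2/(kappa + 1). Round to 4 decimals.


Step 1: Compute the condition number.
kappa = L/mu = 74/28 = 2.6429
Step 2: Compute the convergence rate.
r = 1 - 2/(kappa + 1) = 1 - 2*mu/(L + mu) = (L - mu)/(L + mu) = 46/102 = 0.451


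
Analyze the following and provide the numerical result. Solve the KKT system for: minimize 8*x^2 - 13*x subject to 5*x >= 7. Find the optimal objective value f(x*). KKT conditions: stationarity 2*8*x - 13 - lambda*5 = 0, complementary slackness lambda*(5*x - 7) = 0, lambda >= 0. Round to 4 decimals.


Step 1: Try lambda = 0 (constraint inactive).
x_unc = 13/(2*8) = 0.8125
Check: 5*0.8125 = 4.0625 < 7 -- violated!
Step 2: Constraint must be active: 5*x = 7
x* = 7/5 = 1.4
lambda = (2*8*1.4 - 13)/5 = 1.88
Step 3: Compute optimal value.
f(x*) = 8*1.4^2 - 13*1.4 = -2.52


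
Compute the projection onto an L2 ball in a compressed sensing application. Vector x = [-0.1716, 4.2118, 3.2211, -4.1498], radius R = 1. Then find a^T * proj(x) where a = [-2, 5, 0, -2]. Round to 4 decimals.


Step 1: Compute ||x|| (intermediates to 6 decimals).
||x|| = sqrt((-0.1716)^2 + 4.2118^2 + 3.2211^2 + (-4.1498)^2) = 6.735357
Step 2: Project.
Since ||x|| > R, scale = R/||x|| = 1/6.735357 = 0.14847, proj(x) = scale * x
proj(x) = [-0.025477, 0.625326, 0.478237, -0.616121]
Step 3: Dot product.
a^T * proj(x) = -2*(-0.025477) + 5*0.625326 + 0*0.478237 - 2*(-0.616121) = 4.4098


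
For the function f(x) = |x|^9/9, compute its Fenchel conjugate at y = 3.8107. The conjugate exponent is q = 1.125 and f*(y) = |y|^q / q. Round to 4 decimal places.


The conjugate exponent q satisfies 1/p + 1/q = 1.
p = 9, so q = 9/(9 - 1) = 1.125
|y|^q = 3.8107^1.125 = 4.5043
f*(3.8107) = 4.5043 / 1.125 = 4.0039


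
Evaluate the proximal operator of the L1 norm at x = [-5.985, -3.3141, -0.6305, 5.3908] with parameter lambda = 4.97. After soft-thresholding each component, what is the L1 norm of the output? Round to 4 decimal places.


Soft-thresholding with lambda = 4.97:
prox(-5.985) = sign(-5.985)*max(|-5.985| - 4.97, 0) = -1.015
prox(-3.3141) = sign(-3.3141)*max(|-3.3141| - 4.97, 0) = 0.0
prox(-0.6305) = sign(-0.6305)*max(|-0.6305| - 4.97, 0) = 0.0
prox(5.3908) = sign(5.3908)*max(|5.3908| - 4.97, 0) = 0.4208
prox(x) = [-1.015, 0.0, 0.0, 0.4208]
||prox(x)||_1 = 1.015 + 0.0 + 0.0 + 0.4208 = 1.4358


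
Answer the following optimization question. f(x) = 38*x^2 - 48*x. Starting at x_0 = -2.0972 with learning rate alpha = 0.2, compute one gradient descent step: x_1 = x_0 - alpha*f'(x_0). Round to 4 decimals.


We compute the gradient at x_0 and apply the update.
f'(x) = 76*x - 48
f'(-2.0972) = 76*-2.0972 - 48 = -207.3872
x_1 = -2.0972 - 0.2*-207.3872 = 39.3802


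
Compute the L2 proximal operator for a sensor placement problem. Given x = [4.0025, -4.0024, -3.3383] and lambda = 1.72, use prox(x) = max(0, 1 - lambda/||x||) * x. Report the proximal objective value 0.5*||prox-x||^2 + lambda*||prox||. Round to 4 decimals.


Step 1: Compute ||x||.
||x|| = 6.5714
Step 2: Compute scaling factor.
scale = max(0, 1 - 1.72/6.5714) = 0.7383
Step 3: prox(x) = [2.9549, -2.9548, -2.4645]
||prox(x)|| = 4.8514
Step 4: Proximal objective.
0.5*||prox-x||^2 = 1.4792
lambda*||prox|| = 8.3444
Total = 9.8236


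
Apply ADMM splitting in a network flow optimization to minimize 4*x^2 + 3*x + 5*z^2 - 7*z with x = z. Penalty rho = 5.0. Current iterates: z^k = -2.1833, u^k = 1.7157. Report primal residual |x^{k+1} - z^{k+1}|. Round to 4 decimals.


ADMM iteration with rho = 5.0, z^k = -2.1833, u^k = 1.7157
Step 1: x-update.
Minimize 4*x^2 + 3*x + (5.0/2)*(x + 2.1833 + 1.7157)^2
FOC: (2*4 + 5.0)*x = -3 + 5.0*(-2.1833 - 1.7157)
x^{k+1} = -1.7304
Step 2: z-update.
Minimize 5*z^2 - 7*z + (5.0/2)*(-1.7304 - z + 1.7157)^2
FOC: (2*5 + 5.0)*z = 7 + 5.0*(-1.7304 + 1.7157)
z^{k+1} = 0.4618
Step 3: u-update.
u^{k+1} = 1.7157 - 1.7304 - 0.4618 = -0.4765
Step 4: Primal residual = |-1.7304 - 0.4618| = 2.1922


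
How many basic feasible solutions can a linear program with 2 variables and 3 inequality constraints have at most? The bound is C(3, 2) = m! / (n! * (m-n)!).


Each vertex corresponds to some choice of n active constraints out of m, so the number of vertices is at most C(m, n) = m! / (n!(m-n)!).
m = 3, n = 2
Numerator: 3 * 2
Denominator: 2! = 2
C(3, 2) = 3


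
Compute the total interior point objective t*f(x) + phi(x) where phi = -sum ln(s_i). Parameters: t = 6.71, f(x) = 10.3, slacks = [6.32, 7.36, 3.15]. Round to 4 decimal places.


Step 1: Compute log-barrier.
ln values: [1.8437, 1.9961, 1.1474]
phi = -(1.8437 + 1.9961 + 1.1474) = -4.9872
Step 2: Compute augmented objective.
t*f(x) = 6.71*10.3 = 69.113
Total = 69.113 - 4.9872 = 64.1258


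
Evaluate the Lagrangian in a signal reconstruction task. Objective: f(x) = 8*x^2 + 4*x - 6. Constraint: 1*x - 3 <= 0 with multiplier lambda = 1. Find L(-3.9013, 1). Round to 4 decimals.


Step 1: Evaluate f(x).
f(-3.9013) = 8*(-3.9013)^2 + 4*(-3.9013) - 6 = 100.1559
Step 2: Evaluate g(x).
g(-3.9013) = 1*-3.9013 - 3 = -6.9013
Step 3: Compute Lagrangian.
L = 100.1559 + 1*-6.9013 = 93.2546


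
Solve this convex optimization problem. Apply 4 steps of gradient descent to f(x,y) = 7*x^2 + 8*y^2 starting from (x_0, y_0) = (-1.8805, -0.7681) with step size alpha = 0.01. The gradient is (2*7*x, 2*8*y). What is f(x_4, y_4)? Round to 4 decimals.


Gradient descent on f(x,y) = 7*x^2 + 8*y^2.
Starting point: (-1.8805, -0.7681), alpha = 0.01
Step 1: grad_x = 2*7*-1.8805 = -26.327, grad_y = 2*8*-0.7681 = -12.2896
  x_1 = -1.8805 - 0.01*-26.327 = -1.6172
  y_1 = -0.7681 - 0.01*-12.2896 = -0.6452
Step 2: grad_x = 2*7*-1.6172 = -22.6412, grad_y = 2*8*-0.6452 = -10.3233
  x_2 = -1.6172 - 0.01*-22.6412 = -1.3908
  y_2 = -0.6452 - 0.01*-10.3233 = -0.542
Step 3: grad_x = 2*7*-1.3908 = -19.4714, grad_y = 2*8*-0.542 = -8.6715
  x_3 = -1.3908 - 0.01*-19.4714 = -1.1961
  y_3 = -0.542 - 0.01*-8.6715 = -0.4553
Step 4: grad_x = 2*7*-1.1961 = -16.7454, grad_y = 2*8*-0.4553 = -7.2841
  x_4 = -1.1961 - 0.01*-16.7454 = -1.0286
  y_4 = -0.4553 - 0.01*-7.2841 = -0.3824
f(-1.0286, -0.3824) = 7*(-1.0286)^2 + 8*(-0.3824)^2 = 8.5768


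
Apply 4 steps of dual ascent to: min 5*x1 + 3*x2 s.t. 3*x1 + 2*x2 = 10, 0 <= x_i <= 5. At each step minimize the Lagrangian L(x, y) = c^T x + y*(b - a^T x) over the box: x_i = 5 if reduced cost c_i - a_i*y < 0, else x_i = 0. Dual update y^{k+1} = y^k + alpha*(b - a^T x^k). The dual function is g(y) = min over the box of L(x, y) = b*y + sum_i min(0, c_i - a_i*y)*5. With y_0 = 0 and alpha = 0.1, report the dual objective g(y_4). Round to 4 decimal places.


Dual ascent for LP: min 5*x1 + 3*x2, 3*x1 + 2*x2 = 10, 0 <= x_i <= 5
Step 1: y^k = 0.0, reduced costs: (5.0, 3.0)
  x^k = (0.0, 0.0), subgradient = b - a^T x = 10.0
  y^{k+1} = 0.0 + 0.1*10.0 = 1.0
Step 2: y^k = 1.0, reduced costs: (2.0, 1.0)
  x^k = (0.0, 0.0), subgradient = b - a^T x = 10.0
  y^{k+1} = 1.0 + 0.1*10.0 = 2.0
Step 3: y^k = 2.0, reduced costs: (-1.0, -1.0)
  x^k = (5.0, 5.0), subgradient = b - a^T x = -15.0
  y^{k+1} = 2.0 + 0.1*-15.0 = 0.5
Step 4: y^k = 0.5, reduced costs: (3.5, 2.0)
  x^k = (0.0, 0.0), subgradient = b - a^T x = 10.0
  y^{k+1} = 0.5 + 0.1*10.0 = 1.5
Dual objective at y_4 = 1.5: reduced costs (0.5, 0.0), box minimizer x = (0.0, 0.0)
g(y_4) = b*y + (c1 - a1*y)*x1 + (c2 - a2*y)*x2 = 10*1.5 + 0.5*0.0 + 0.0*0.0 = 15.0 + 0.0 + 0.0 = 15.0


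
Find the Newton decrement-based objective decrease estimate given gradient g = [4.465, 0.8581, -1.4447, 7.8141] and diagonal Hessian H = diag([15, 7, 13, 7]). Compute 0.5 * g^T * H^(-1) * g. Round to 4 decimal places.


Step 1: H is diagonal, so H^(-1) * g = [0.2977, 0.1226, -0.1111, 1.1163].
Step 2: g^T H^(-1) g = sum_i g_i^2 / H_ii
  = (4.465)^2/15 + (0.8581)^2/7 + (-1.4447)^2/13 + (7.8141)^2/7
  = 1.3291 + 0.1052 + 0.1606 + 8.7229 = 10.3177
Step 3: Objective decrease = 0.5 * g^T H^(-1) g = 5.1589


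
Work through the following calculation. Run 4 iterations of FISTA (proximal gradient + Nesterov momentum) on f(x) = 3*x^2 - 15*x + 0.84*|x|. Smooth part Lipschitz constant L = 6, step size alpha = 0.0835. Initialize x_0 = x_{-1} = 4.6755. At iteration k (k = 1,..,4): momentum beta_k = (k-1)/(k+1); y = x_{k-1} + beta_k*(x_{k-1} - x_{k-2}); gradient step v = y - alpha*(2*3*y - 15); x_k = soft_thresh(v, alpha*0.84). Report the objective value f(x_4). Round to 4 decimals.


FISTA on f(x) = 3*x^2 - 15*x + 0.84*|x|
L = 6, alpha = 0.0835
Iteration 1: beta = 0.0, y = 4.6755 + 0.0*(4.6755 - 4.6755) = 4.6755
  grad(y) = 13.053, v = y - alpha*grad = 3.5856
  prox(v) = soft_thresh(3.5856, 0.0701) = 3.5154
Iteration 2: beta = 0.3333, y = 3.5154 + 0.3333*(3.5154 - 4.6755) = 3.1287
  grad(y) = 3.7725, v = y - alpha*grad = 2.8137
  prox(v) = soft_thresh(2.8137, 0.0701) = 2.7436
Iteration 3: beta = 0.5, y = 2.7436 + 0.5*(2.7436 - 3.5154) = 2.3577
  grad(y) = -0.8539, v = y - alpha*grad = 2.429
  prox(v) = soft_thresh(2.429, 0.0701) = 2.3588
Iteration 4: beta = 0.6, y = 2.3588 + 0.6*(2.3588 - 2.7436) = 2.128
  grad(y) = -2.232, v = y - alpha*grad = 2.3144
  prox(v) = soft_thresh(2.3144, 0.0701) = 2.2442
f(x_4) = 3*2.2442^2 - 15*2.2442 + 0.84*|2.2442| = -16.6686


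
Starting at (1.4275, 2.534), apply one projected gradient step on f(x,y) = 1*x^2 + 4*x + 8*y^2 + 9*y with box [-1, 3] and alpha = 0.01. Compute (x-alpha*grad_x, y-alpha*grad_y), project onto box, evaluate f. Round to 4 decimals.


Step 1: Compute gradient at (1.4275, 2.534).
grad_x = 2*1*1.4275 + 4 = 6.855
grad_y = 2*8*2.534 + 9 = 49.544
Step 2: Gradient step.
x_raw = 1.4275 - 0.01*6.855 = 1.359
y_raw = 2.534 - 0.01*49.544 = 2.0386
Step 3: Project onto [-1, 3].
x_proj = clip(1.359) = 1.359
y_proj = clip(2.0386) = 2.0386
Step 4: Evaluate f.
f(1.359, 2.0386) = 58.8754


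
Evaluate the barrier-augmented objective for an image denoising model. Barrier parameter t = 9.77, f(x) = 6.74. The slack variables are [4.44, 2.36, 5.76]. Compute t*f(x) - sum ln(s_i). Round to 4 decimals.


Step 1: Compute log-barrier.
ln values: [1.4907, 0.8587, 1.7509]
phi = -(1.4907 + 0.8587 + 1.7509) = -4.1003
Step 2: Compute augmented objective.
t*f(x) = 9.77*6.74 = 65.8498
Total = 65.8498 - 4.1003 = 61.7495


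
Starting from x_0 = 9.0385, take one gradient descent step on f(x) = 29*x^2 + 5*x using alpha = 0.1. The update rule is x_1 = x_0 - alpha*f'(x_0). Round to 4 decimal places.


We compute the gradient at x_0 and apply the update.
f'(x) = 58*x + 5
f'(9.0385) = 58*9.0385 + 5 = 529.233
x_1 = 9.0385 - 0.1*529.233 = -43.8848


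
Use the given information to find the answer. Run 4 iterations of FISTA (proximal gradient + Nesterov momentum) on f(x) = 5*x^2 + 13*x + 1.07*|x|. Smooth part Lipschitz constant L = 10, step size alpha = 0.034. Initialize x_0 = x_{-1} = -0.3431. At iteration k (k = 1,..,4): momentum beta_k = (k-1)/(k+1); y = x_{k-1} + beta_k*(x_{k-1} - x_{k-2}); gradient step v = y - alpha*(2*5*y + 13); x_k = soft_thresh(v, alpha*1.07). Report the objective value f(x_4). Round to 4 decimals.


FISTA on f(x) = 5*x^2 + 13*x + 1.07*|x|
L = 10, alpha = 0.034
Iteration 1: beta = 0.0, y = -0.3431 + 0.0*(-0.3431 + 0.3431) = -0.3431
  grad(y) = 9.569, v = y - alpha*grad = -0.6684
  prox(v) = soft_thresh(-0.6684, 0.0364) = -0.6321
Iteration 2: beta = 0.3333, y = -0.6321 + 0.3333*(-0.6321 + 0.3431) = -0.7284
  grad(y) = 5.7161, v = y - alpha*grad = -0.9227
  prox(v) = soft_thresh(-0.9227, 0.0364) = -0.8864
Iteration 3: beta = 0.5, y = -0.8864 + 0.5*(-0.8864 + 0.6321) = -1.0135
  grad(y) = 2.865, v = y - alpha*grad = -1.1109
  prox(v) = soft_thresh(-1.1109, 0.0364) = -1.0745
Iteration 4: beta = 0.6, y = -1.0745 + 0.6*(-1.0745 + 0.8864) = -1.1874
  grad(y) = 1.1256, v = y - alpha*grad = -1.2257
  prox(v) = soft_thresh(-1.2257, 0.0364) = -1.1893
f(x_4) = 5*(-1.1893)^2 + 13*(-1.1893) + 1.07*|-1.1893| = -7.1162


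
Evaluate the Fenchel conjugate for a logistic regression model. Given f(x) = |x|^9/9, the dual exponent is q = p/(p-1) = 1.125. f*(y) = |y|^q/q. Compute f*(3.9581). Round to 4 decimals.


The conjugate exponent q satisfies 1/p + 1/q = 1.
p = 9, so q = 9/(9 - 1) = 1.125
|y|^q = 3.9581^1.125 = 4.7008
f*(3.9581) = 4.7008 / 1.125 = 4.1785


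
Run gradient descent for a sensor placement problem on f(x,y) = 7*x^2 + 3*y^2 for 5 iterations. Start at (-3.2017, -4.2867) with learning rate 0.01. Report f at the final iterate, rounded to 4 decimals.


Gradient descent on f(x,y) = 7*x^2 + 3*y^2.
Starting point: (-3.2017, -4.2867), alpha = 0.01
Step 1: grad_x = 2*7*-3.2017 = -44.8238, grad_y = 2*3*-4.2867 = -25.7202
  x_1 = -3.2017 - 0.01*-44.8238 = -2.7535
  y_1 = -4.2867 - 0.01*-25.7202 = -4.0295
Step 2: grad_x = 2*7*-2.7535 = -38.5485, grad_y = 2*3*-4.0295 = -24.177
  x_2 = -2.7535 - 0.01*-38.5485 = -2.368
  y_2 = -4.0295 - 0.01*-24.177 = -3.7877
Step 3: grad_x = 2*7*-2.368 = -33.1517, grad_y = 2*3*-3.7877 = -22.7264
  x_3 = -2.368 - 0.01*-33.1517 = -2.0365
  y_3 = -3.7877 - 0.01*-22.7264 = -3.5605
Step 4: grad_x = 2*7*-2.0365 = -28.5104, grad_y = 2*3*-3.5605 = -21.3628
  x_4 = -2.0365 - 0.01*-28.5104 = -1.7514
  y_4 = -3.5605 - 0.01*-21.3628 = -3.3468
Step 5: grad_x = 2*7*-1.7514 = -24.519, grad_y = 2*3*-3.3468 = -20.081
  x_5 = -1.7514 - 0.01*-24.519 = -1.5062
  y_5 = -3.3468 - 0.01*-20.081 = -3.146
f(-1.5062, -3.146) = 7*(-1.5062)^2 + 3*(-3.146)^2 = 45.5722


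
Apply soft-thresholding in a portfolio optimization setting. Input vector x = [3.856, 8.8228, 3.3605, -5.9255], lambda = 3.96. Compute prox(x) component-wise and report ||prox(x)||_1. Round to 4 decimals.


Soft-thresholding with lambda = 3.96:
prox(3.856) = sign(3.856)*max(|3.856| - 3.96, 0) = 0.0
prox(8.8228) = sign(8.8228)*max(|8.8228| - 3.96, 0) = 4.8628
prox(3.3605) = sign(3.3605)*max(|3.3605| - 3.96, 0) = 0.0
prox(-5.9255) = sign(-5.9255)*max(|-5.9255| - 3.96, 0) = -1.9655
prox(x) = [0.0, 4.8628, 0.0, -1.9655]
||prox(x)||_1 = 0.0 + 4.8628 + 0.0 + 1.9655 = 6.8283


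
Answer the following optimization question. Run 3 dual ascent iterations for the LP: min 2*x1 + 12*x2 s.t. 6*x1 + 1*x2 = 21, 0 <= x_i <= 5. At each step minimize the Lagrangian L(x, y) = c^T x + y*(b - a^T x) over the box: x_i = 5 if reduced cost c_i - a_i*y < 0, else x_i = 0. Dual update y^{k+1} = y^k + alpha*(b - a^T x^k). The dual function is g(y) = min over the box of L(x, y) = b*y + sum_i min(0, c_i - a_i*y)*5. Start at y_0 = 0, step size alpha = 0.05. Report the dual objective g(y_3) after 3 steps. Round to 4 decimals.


Dual ascent for LP: min 2*x1 + 12*x2, 6*x1 + 1*x2 = 21, 0 <= x_i <= 5
Step 1: y^k = 0.0, reduced costs: (2.0, 12.0)
  x^k = (0.0, 0.0), subgradient = b - a^T x = 21.0
  y^{k+1} = 0.0 + 0.05*21.0 = 1.05
Step 2: y^k = 1.05, reduced costs: (-4.3, 10.95)
  x^k = (5.0, 0.0), subgradient = b - a^T x = -9.0
  y^{k+1} = 1.05 + 0.05*-9.0 = 0.6
Step 3: y^k = 0.6, reduced costs: (-1.6, 11.4)
  x^k = (5.0, 0.0), subgradient = b - a^T x = -9.0
  y^{k+1} = 0.6 + 0.05*-9.0 = 0.15
Dual objective at y_3 = 0.15: reduced costs (1.1, 11.85), box minimizer x = (0.0, 0.0)
g(y_3) = b*y + (c1 - a1*y)*x1 + (c2 - a2*y)*x2 = 21*0.15 + 1.1*0.0 + 11.85*0.0 = 3.15 + 0.0 + 0.0 = 3.15


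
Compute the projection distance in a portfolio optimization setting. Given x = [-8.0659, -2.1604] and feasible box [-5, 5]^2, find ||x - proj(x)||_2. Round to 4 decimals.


Project each component onto [-5, 5].
clip(-8.0659) = -5.0, clip(-2.1604) = -2.1604
Projection = [-5.0, -2.1604]
Squared diffs: [9.3997, 0.0]
Distance = sqrt(9.3997) = 3.0659


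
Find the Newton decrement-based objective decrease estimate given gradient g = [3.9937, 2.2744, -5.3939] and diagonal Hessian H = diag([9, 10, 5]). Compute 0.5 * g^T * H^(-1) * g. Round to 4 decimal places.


Step 1: H is diagonal, so H^(-1) * g = [0.4437, 0.2274, -1.0788].
Step 2: g^T H^(-1) g = sum_i g_i^2 / H_ii
  = (3.9937)^2/9 + (2.2744)^2/10 + (-5.3939)^2/5
  = 1.7722 + 0.5173 + 5.8188 = 8.1083
Step 3: Objective decrease = 0.5 * g^T H^(-1) g = 4.0542


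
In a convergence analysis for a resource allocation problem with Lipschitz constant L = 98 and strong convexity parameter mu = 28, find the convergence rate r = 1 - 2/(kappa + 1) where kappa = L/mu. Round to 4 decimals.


Step 1: Compute the condition number.
kappa = L/mu = 98/28 = 3.5
Step 2: Compute the convergence rate.
r = 1 - 2/(kappa + 1) = 1 - 2*mu/(L + mu) = (L - mu)/(L + mu) = 70/126 = 0.5556


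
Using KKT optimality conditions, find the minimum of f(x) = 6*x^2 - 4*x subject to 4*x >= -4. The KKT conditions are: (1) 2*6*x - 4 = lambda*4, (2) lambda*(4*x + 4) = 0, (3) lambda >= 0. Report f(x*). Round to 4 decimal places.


Step 1: Try lambda = 0 (constraint inactive).
Stationarity: 2*6*x - 4 = 0
x* = 4/(2*6) = 1/3 = 0.3333 (rounded; the exact value 1/3 is used below)
Check constraint: 4*0.3333 = 1.3332 >= -4 -- satisfied.
Step 2: Compute optimal value.
f(x*) = 6*(1/3)^2 - 4*(1/3) = -0.6667


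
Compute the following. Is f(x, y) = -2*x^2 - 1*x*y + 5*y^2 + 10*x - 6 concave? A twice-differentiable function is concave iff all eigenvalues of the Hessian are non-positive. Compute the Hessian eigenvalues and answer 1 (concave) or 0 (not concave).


The Hessian of f(x,y) = -2*x^2 - 1*x*y + 5*y^2 + 10*x - 6 is:
H = [[-4, -1], [-1, 10]]
Trace = -4 + 10 = 6
Determinant = -4*10 - (-1)^2 = -41
Discriminant = (6)^2 - 4*-41 = 200.0
Eigenvalues: lambda_1 = -4.0711, lambda_2 = 10.0711
The function is not concave.

0


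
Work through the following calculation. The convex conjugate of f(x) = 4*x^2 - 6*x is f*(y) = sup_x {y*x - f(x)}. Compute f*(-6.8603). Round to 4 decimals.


f*(y) = sup_x {y*x - a*x^2 - b*x} = sup_x {(y-b)*x - a*x^2}
FOC: (y - b) - 2a*x = 0 => x* = (y - b)/(2a)
x* = (-6.8603 + 6)/(2*4) = -0.1075
f*(-6.8603) = (y-b)^2/(4a) = (-6.8603 + 6)^2/(4*4)
= 0.7401/16 = 0.0463


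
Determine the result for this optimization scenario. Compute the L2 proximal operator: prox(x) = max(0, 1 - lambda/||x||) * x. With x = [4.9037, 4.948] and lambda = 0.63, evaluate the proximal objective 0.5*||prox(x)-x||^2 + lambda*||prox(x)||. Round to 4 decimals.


Step 1: Compute ||x||.
||x|| = 6.9663
Step 2: Compute scaling factor.
scale = max(0, 1 - 0.63/6.9663) = 0.9096
Step 3: prox(x) = [4.4602, 4.5005]
||prox(x)|| = 6.3363
Step 4: Proximal objective.
0.5*||prox-x||^2 = 0.1985
lambda*||prox|| = 3.9919
Total = 4.1903


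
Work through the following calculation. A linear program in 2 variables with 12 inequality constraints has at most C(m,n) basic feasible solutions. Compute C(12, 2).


Each vertex corresponds to some choice of n active constraints out of m, so the number of vertices is at most C(m, n) = m! / (n!(m-n)!).
m = 12, n = 2
Numerator: 12 * 11
Denominator: 2! = 2
C(12, 2) = 66


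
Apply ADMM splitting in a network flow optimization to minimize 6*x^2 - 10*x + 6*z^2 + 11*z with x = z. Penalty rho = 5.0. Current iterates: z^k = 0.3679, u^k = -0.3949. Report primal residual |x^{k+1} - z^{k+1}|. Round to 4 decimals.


ADMM iteration with rho = 5.0, z^k = 0.3679, u^k = -0.3949
Step 1: x-update.
Minimize 6*x^2 - 10*x + (5.0/2)*(x - 0.3679 - 0.3949)^2
FOC: (2*6 + 5.0)*x = 10 + 5.0*(0.3679 + 0.3949)
x^{k+1} = 0.8126
Step 2: z-update.
Minimize 6*z^2 + 11*z + (5.0/2)*(0.8126 - z - 0.3949)^2
FOC: (2*6 + 5.0)*z = -11 + 5.0*(0.8126 - 0.3949)
z^{k+1} = -0.5242
Step 3: u-update.
u^{k+1} = -0.3949 + 0.8126 + 0.5242 = 0.9419
Step 4: Primal residual = |0.8126 + 0.5242| = 1.3368


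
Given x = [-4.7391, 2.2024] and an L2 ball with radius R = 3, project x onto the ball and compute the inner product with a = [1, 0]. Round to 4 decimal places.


Step 1: Compute ||x|| (intermediates to 6 decimals).
||x|| = sqrt((-4.7391)^2 + 2.2024^2) = 5.225862
Step 2: Project.
Since ||x|| > R, scale = R/||x|| = 3/5.225862 = 0.574068, proj(x) = scale * x
proj(x) = [-2.720566, 1.264327]
Step 3: Dot product.
a^T * proj(x) = 1*(-2.720566) + 0*1.264327 = -2.7206


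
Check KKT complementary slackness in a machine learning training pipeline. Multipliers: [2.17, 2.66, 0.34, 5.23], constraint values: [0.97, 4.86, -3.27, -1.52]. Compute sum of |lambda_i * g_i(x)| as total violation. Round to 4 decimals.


KKT complementary slackness check:
lambda_1 * g_1 = 2.17 * 0.97 = 2.1049
lambda_2 * g_2 = 2.66 * 4.86 = 12.9276
lambda_3 * g_3 = 0.34 * -3.27 = -1.1118
lambda_4 * g_4 = 5.23 * -1.52 = -7.9496
Total violation = 2.1049 + 12.9276 + 1.1118 + 7.9496 = 24.0939


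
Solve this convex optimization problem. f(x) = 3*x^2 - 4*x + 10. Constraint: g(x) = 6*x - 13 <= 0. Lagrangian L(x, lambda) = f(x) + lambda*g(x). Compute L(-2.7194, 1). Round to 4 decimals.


Step 1: Evaluate f(x).
f(-2.7194) = 3*(-2.7194)^2 - 4*(-2.7194) + 10 = 43.063
Step 2: Evaluate g(x).
g(-2.7194) = 6*-2.7194 - 13 = -29.3164
Step 3: Compute Lagrangian.
L = 43.063 + 1*-29.3164 = 13.7466


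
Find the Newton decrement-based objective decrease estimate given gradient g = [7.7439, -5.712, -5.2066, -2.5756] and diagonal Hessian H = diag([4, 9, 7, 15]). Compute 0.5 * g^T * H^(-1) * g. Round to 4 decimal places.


Step 1: H is diagonal, so H^(-1) * g = [1.936, -0.6347, -0.7438, -0.1717].
Step 2: g^T H^(-1) g = sum_i g_i^2 / H_ii
  = (7.7439)^2/4 + (-5.712)^2/9 + (-5.2066)^2/7 + (-2.5756)^2/15
  = 14.992 + 3.6252 + 3.8727 + 0.4422 = 22.9321
Step 3: Objective decrease = 0.5 * g^T H^(-1) g = 11.4661


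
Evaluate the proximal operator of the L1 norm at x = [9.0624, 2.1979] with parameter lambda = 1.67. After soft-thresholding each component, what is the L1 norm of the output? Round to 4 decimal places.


Soft-thresholding with lambda = 1.67:
prox(9.0624) = sign(9.0624)*max(|9.0624| - 1.67, 0) = 7.3924
prox(2.1979) = sign(2.1979)*max(|2.1979| - 1.67, 0) = 0.5279
prox(x) = [7.3924, 0.5279]
||prox(x)||_1 = 7.3924 + 0.5279 = 7.9203


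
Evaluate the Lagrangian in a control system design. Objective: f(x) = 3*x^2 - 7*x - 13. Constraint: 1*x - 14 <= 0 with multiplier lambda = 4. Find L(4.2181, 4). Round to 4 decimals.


Step 1: Evaluate f(x).
f(4.2181) = 3*4.2181^2 - 7*4.2181 - 13 = 10.8504
Step 2: Evaluate g(x).
g(4.2181) = 1*4.2181 - 14 = -9.7819
Step 3: Compute Lagrangian.
L = 10.8504 + 4*-9.7819 = -28.2772


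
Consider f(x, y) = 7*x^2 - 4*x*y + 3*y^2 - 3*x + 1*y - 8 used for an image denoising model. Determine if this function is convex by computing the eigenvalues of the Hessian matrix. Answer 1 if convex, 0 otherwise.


The Hessian of f(x,y) = 7*x^2 - 4*x*y + 3*y^2 - 3*x + 1*y - 8 is:
H = [[14, -4], [-4, 6]]
Trace = 14 + 6 = 20
Determinant = 14*6 - (-4)^2 = 68
Discriminant = (20)^2 - 4*68 = 128.0
Eigenvalues: lambda_1 = 4.3431, lambda_2 = 15.6569
The function is convex.

1


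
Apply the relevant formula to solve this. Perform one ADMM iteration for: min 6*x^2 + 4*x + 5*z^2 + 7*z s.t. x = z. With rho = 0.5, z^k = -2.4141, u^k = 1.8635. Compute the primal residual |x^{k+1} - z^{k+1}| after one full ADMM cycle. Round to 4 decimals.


ADMM iteration with rho = 0.5, z^k = -2.4141, u^k = 1.8635
Step 1: x-update.
Minimize 6*x^2 + 4*x + (0.5/2)*(x + 2.4141 + 1.8635)^2
FOC: (2*6 + 0.5)*x = -4 + 0.5*(-2.4141 - 1.8635)
x^{k+1} = -0.4911
Step 2: z-update.
Minimize 5*z^2 + 7*z + (0.5/2)*(-0.4911 - z + 1.8635)^2
FOC: (2*5 + 0.5)*z = -7 + 0.5*(-0.4911 + 1.8635)
z^{k+1} = -0.6013
Step 3: u-update.
u^{k+1} = 1.8635 - 0.4911 + 0.6013 = 1.9737
Step 4: Primal residual = |-0.4911 + 0.6013| = 0.1102


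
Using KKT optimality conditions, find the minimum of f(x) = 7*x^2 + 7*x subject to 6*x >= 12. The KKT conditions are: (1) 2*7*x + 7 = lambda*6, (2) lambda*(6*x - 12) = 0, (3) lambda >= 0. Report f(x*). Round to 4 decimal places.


Step 1: Try lambda = 0 (constraint inactive).
x_unc = -7/(2*7) = -0.5
Check: 6*-0.5 = -3.0 < 12 -- violated!
Step 2: Constraint must be active: 6*x = 12
x* = 12/6 = 2.0
lambda = (2*7*2.0 + 7)/6 = 5.8333
Step 3: Compute optimal value.
f(x*) = 7*2.0^2 + 7*2.0 = 42.0


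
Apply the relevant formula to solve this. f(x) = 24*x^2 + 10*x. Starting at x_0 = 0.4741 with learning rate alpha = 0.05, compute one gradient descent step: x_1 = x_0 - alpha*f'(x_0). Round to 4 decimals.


We compute the gradient at x_0 and apply the update.
f'(x) = 48*x + 10
f'(0.4741) = 48*0.4741 + 10 = 32.7568
x_1 = 0.4741 - 0.05*32.7568 = -1.1637


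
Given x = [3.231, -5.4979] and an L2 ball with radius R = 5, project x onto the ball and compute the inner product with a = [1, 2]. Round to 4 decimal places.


Step 1: Compute ||x|| (intermediates to 6 decimals).
||x|| = sqrt(3.231^2 + (-5.4979)^2) = 6.377011
Step 2: Project.
Since ||x|| > R, scale = R/||x|| = 5/6.377011 = 0.784066, proj(x) = scale * x
proj(x) = [2.533317, -4.310716]
Step 3: Dot product.
a^T * proj(x) = 1*2.533317 + 2*(-4.310716) = -6.0881


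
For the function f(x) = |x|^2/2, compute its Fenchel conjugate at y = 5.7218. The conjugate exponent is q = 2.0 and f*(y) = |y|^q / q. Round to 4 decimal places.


The conjugate exponent q satisfies 1/p + 1/q = 1.
p = 2, so q = 2/(2 - 1) = 2.0
|y|^q = 5.7218^2.0 = 32.739
f*(5.7218) = 32.739 / 2.0 = 16.3695


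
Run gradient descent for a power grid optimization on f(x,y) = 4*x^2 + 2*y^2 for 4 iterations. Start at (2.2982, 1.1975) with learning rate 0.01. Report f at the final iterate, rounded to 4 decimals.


Gradient descent on f(x,y) = 4*x^2 + 2*y^2.
Starting point: (2.2982, 1.1975), alpha = 0.01
Step 1: grad_x = 2*4*2.2982 = 18.3856, grad_y = 2*2*1.1975 = 4.79
  x_1 = 2.2982 - 0.01*18.3856 = 2.1143
  y_1 = 1.1975 - 0.01*4.79 = 1.1496
Step 2: grad_x = 2*4*2.1143 = 16.9148, grad_y = 2*2*1.1496 = 4.5984
  x_2 = 2.1143 - 0.01*16.9148 = 1.9452
  y_2 = 1.1496 - 0.01*4.5984 = 1.1036
Step 3: grad_x = 2*4*1.9452 = 15.5616, grad_y = 2*2*1.1036 = 4.4145
  x_3 = 1.9452 - 0.01*15.5616 = 1.7896
  y_3 = 1.1036 - 0.01*4.4145 = 1.0595
Step 4: grad_x = 2*4*1.7896 = 14.3166, grad_y = 2*2*1.0595 = 4.2379
  x_4 = 1.7896 - 0.01*14.3166 = 1.6464
  y_4 = 1.0595 - 0.01*4.2379 = 1.0171
f(1.6464, 1.0171) = 4*1.6464^2 + 2*1.0171^2 = 12.9117


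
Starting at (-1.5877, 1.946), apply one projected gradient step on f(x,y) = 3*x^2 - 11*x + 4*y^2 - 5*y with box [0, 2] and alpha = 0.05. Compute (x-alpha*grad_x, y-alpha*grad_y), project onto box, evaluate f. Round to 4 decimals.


Step 1: Compute gradient at (-1.5877, 1.946).
grad_x = 2*3*-1.5877 - 11 = -20.5262
grad_y = 2*4*1.946 - 5 = 10.568
Step 2: Gradient step.
x_raw = -1.5877 - 0.05*-20.5262 = -0.5614
y_raw = 1.946 - 0.05*10.568 = 1.4176
Step 3: Project onto [0, 2].
x_proj = clip(-0.5614) = 0.0
y_proj = clip(1.4176) = 1.4176
Step 4: Evaluate f.
f(0.0, 1.4176) = 0.9504


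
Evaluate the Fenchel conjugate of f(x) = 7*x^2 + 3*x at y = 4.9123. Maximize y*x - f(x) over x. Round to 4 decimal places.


f*(y) = sup_x {y*x - a*x^2 - b*x} = sup_x {(y-b)*x - a*x^2}
FOC: (y - b) - 2a*x = 0 => x* = (y - b)/(2a)
x* = (4.9123 - 3)/(2*7) = 0.1366
f*(4.9123) = (y-b)^2/(4a) = (4.9123 - 3)^2/(4*7)
= 3.6569/28 = 0.1306


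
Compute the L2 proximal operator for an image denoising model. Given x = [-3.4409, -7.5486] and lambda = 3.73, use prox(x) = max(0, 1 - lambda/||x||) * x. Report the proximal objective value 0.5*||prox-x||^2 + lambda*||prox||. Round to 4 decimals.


Step 1: Compute ||x||.
||x|| = 8.2959
Step 2: Compute scaling factor.
scale = max(0, 1 - 3.73/8.2959) = 0.5504
Step 3: prox(x) = [-1.8938, -4.1546]
||prox(x)|| = 4.5659
Step 4: Proximal objective.
0.5*||prox-x||^2 = 6.9565
lambda*||prox|| = 17.0308
Total = 23.9871


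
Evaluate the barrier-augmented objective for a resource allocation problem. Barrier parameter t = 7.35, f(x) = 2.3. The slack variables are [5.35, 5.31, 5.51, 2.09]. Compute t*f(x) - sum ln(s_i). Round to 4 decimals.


Step 1: Compute log-barrier.
ln values: [1.6771, 1.6696, 1.7066, 0.7372]
phi = -(1.6771 + 1.6696 + 1.7066 + 0.7372) = -5.7904
Step 2: Compute augmented objective.
t*f(x) = 7.35*2.3 = 16.905
Total = 16.905 - 5.7904 = 11.1146


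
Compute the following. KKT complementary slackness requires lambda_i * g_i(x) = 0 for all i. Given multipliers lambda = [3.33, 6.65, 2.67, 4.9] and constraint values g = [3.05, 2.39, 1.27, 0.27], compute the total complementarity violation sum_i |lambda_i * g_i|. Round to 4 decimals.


KKT complementary slackness check:
lambda_1 * g_1 = 3.33 * 3.05 = 10.1565
lambda_2 * g_2 = 6.65 * 2.39 = 15.8935
lambda_3 * g_3 = 2.67 * 1.27 = 3.3909
lambda_4 * g_4 = 4.9 * 0.27 = 1.323
Total violation = 10.1565 + 15.8935 + 3.3909 + 1.323 = 30.7639


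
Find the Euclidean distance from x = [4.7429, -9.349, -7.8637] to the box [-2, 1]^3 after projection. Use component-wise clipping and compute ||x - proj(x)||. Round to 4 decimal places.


Project each component onto [-2, 1].
clip(4.7429) = 1.0, clip(-9.349) = -2.0, clip(-7.8637) = -2.0
Projection = [1.0, -2.0, -2.0]
Squared diffs: [14.0093, 54.0078, 34.383]
Distance = sqrt(102.4001) = 10.1193


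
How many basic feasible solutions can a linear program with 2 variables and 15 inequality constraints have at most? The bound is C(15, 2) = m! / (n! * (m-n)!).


Each vertex corresponds to some choice of n active constraints out of m, so the number of vertices is at most C(m, n) = m! / (n!(m-n)!).
m = 15, n = 2
Numerator: 15 * 14
Denominator: 2! = 2
C(15, 2) = 105


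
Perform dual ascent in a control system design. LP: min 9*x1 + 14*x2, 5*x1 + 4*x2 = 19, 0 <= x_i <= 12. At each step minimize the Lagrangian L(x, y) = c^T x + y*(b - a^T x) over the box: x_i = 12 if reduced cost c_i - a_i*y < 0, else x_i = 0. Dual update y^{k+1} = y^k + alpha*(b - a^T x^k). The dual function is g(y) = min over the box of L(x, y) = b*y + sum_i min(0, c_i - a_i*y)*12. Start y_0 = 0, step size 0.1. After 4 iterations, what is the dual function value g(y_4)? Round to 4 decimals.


Dual ascent for LP: min 9*x1 + 14*x2, 5*x1 + 4*x2 = 19, 0 <= x_i <= 12
Step 1: y^k = 0.0, reduced costs: (9.0, 14.0)
  x^k = (0.0, 0.0), subgradient = b - a^T x = 19.0
  y^{k+1} = 0.0 + 0.1*19.0 = 1.9
Step 2: y^k = 1.9, reduced costs: (-0.5, 6.4)
  x^k = (12.0, 0.0), subgradient = b - a^T x = -41.0
  y^{k+1} = 1.9 + 0.1*-41.0 = -2.2
Step 3: y^k = -2.2, reduced costs: (20.0, 22.8)
  x^k = (0.0, 0.0), subgradient = b - a^T x = 19.0
  y^{k+1} = -2.2 + 0.1*19.0 = -0.3
Step 4: y^k = -0.3, reduced costs: (10.5, 15.2)
  x^k = (0.0, 0.0), subgradient = b - a^T x = 19.0
  y^{k+1} = -0.3 + 0.1*19.0 = 1.6
Dual objective at y_4 = 1.6: reduced costs (1.0, 7.6), box minimizer x = (0.0, 0.0)
g(y_4) = b*y + (c1 - a1*y)*x1 + (c2 - a2*y)*x2 = 19*1.6 + 1.0*0.0 + 7.6*0.0 = 30.4 + 0.0 + 0.0 = 30.4


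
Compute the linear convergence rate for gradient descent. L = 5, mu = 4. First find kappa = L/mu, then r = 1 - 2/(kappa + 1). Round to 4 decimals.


Step 1: Compute the condition number.
kappa = L/mu = 5/4 = 1.25
Step 2: Compute the convergence rate.
r = 1 - 2/(kappa + 1) = 1 - 2*mu/(L + mu) = (L - mu)/(L + mu) = 1/9 = 0.1111


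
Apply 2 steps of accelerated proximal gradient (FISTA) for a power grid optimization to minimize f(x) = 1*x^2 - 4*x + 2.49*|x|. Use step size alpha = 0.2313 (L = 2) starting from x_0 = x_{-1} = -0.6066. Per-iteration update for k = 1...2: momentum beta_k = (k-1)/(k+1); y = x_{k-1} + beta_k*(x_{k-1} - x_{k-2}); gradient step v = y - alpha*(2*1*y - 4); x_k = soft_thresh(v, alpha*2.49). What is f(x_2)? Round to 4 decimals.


FISTA on f(x) = 1*x^2 - 4*x + 2.49*|x|
L = 2, alpha = 0.2313
Iteration 1: beta = 0.0, y = -0.6066 + 0.0*(-0.6066 + 0.6066) = -0.6066
  grad(y) = -5.2132, v = y - alpha*grad = 0.5992
  prox(v) = soft_thresh(0.5992, 0.5759) = 0.0233
Iteration 2: beta = 0.3333, y = 0.0233 + 0.3333*(0.0233 + 0.6066) = 0.2332
  grad(y) = -3.5335, v = y - alpha*grad = 1.0505
  prox(v) = soft_thresh(1.0505, 0.5759) = 0.4746
f(x_2) = 1*0.4746^2 - 4*0.4746 + 2.49*|0.4746| = -0.4914


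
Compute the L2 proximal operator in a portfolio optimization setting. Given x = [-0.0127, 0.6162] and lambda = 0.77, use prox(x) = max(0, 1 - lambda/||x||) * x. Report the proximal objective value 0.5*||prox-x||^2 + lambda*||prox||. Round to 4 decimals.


Step 1: Compute ||x||.
||x|| = 0.6163
Step 2: Compute scaling factor.
scale = max(0, 1 - 0.77/0.6163) = 0.0
Step 3: prox(x) = [-0.0, 0.0]
||prox(x)|| = 0.0
Step 4: Proximal objective.
0.5*||prox-x||^2 = 0.1899
lambda*||prox|| = 0.0
Total = 0.1899


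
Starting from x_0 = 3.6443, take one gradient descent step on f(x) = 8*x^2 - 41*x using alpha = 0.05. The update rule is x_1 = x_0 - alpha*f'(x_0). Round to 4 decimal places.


We compute the gradient at x_0 and apply the update.
f'(x) = 16*x - 41
f'(3.6443) = 16*3.6443 - 41 = 17.3088
x_1 = 3.6443 - 0.05*17.3088 = 2.7789


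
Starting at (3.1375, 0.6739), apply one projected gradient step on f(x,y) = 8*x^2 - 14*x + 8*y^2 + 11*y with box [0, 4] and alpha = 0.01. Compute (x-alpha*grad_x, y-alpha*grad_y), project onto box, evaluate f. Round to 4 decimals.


Step 1: Compute gradient at (3.1375, 0.6739).
grad_x = 2*8*3.1375 - 14 = 36.2
grad_y = 2*8*0.6739 + 11 = 21.7824
Step 2: Gradient step.
x_raw = 3.1375 - 0.01*36.2 = 2.7755
y_raw = 0.6739 - 0.01*21.7824 = 0.4561
Step 3: Project onto [0, 4].
x_proj = clip(2.7755) = 2.7755
y_proj = clip(0.4561) = 0.4561
Step 4: Evaluate f.
f(2.7755, 0.4561) = 29.4511


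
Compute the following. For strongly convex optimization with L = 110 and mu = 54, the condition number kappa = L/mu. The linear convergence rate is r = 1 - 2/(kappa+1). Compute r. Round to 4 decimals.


Step 1: Compute the condition number.
kappa = L/mu = 110/54 = 2.037
Step 2: Compute the convergence rate.
r = 1 - 2/(kappa + 1) = 1 - 2*mu/(L + mu) = (L - mu)/(L + mu) = 56/164 = 0.3415


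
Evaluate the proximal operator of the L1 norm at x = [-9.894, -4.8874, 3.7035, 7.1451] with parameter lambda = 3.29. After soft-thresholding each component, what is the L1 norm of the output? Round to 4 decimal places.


Soft-thresholding with lambda = 3.29:
prox(-9.894) = sign(-9.894)*max(|-9.894| - 3.29, 0) = -6.604
prox(-4.8874) = sign(-4.8874)*max(|-4.8874| - 3.29, 0) = -1.5974
prox(3.7035) = sign(3.7035)*max(|3.7035| - 3.29, 0) = 0.4135
prox(7.1451) = sign(7.1451)*max(|7.1451| - 3.29, 0) = 3.8551
prox(x) = [-6.604, -1.5974, 0.4135, 3.8551]
||prox(x)||_1 = 6.604 + 1.5974 + 0.4135 + 3.8551 = 12.47


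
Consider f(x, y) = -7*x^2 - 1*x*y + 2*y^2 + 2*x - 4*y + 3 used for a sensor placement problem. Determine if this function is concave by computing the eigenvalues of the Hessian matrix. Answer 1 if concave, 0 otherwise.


The Hessian of f(x,y) = -7*x^2 - 1*x*y + 2*y^2 + 2*x - 4*y + 3 is:
H = [[-14, -1], [-1, 4]]
Trace = -14 + 4 = -10
Determinant = -14*4 - (-1)^2 = -57
Discriminant = (-10)^2 - 4*-57 = 328.0
Eigenvalues: lambda_1 = -14.0554, lambda_2 = 4.0554
The function is not concave.

0


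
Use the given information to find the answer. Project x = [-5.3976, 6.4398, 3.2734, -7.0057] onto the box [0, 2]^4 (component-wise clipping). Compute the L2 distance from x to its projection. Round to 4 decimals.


Project each component onto [0, 2].
clip(-5.3976) = 0.0, clip(6.4398) = 2.0, clip(3.2734) = 2.0, clip(-7.0057) = 0.0
Projection = [0.0, 2.0, 2.0, 0.0]
Squared diffs: [29.1341, 19.7118, 1.6215, 49.0798]
Distance = sqrt(99.5472) = 9.9773


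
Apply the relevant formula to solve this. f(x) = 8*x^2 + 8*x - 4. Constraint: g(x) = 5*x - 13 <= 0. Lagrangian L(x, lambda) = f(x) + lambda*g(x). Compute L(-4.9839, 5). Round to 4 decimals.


Step 1: Evaluate f(x).
f(-4.9839) = 8*(-4.9839)^2 + 8*(-4.9839) - 4 = 154.8429
Step 2: Evaluate g(x).
g(-4.9839) = 5*-4.9839 - 13 = -37.9195
Step 3: Compute Lagrangian.
L = 154.8429 + 5*-37.9195 = -34.7546


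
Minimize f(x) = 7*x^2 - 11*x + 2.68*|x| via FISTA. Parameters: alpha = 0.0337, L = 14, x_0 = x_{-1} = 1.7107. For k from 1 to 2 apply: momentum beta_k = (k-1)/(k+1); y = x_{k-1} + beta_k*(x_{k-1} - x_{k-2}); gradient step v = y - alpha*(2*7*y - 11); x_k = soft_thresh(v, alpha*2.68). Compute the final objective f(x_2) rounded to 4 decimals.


FISTA on f(x) = 7*x^2 - 11*x + 2.68*|x|
L = 14, alpha = 0.0337
Iteration 1: beta = 0.0, y = 1.7107 + 0.0*(1.7107 - 1.7107) = 1.7107
  grad(y) = 12.9498, v = y - alpha*grad = 1.2743
  prox(v) = soft_thresh(1.2743, 0.0903) = 1.184
Iteration 2: beta = 0.3333, y = 1.184 + 0.3333*(1.184 - 1.7107) = 1.0084
  grad(y) = 3.1176, v = y - alpha*grad = 0.9033
  prox(v) = soft_thresh(0.9033, 0.0903) = 0.813
f(x_2) = 7*0.813^2 - 11*0.813 + 2.68*|0.813| = -2.1373


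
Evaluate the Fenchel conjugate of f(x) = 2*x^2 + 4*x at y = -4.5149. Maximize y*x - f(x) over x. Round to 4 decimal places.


f*(y) = sup_x {y*x - a*x^2 - b*x} = sup_x {(y-b)*x - a*x^2}
FOC: (y - b) - 2a*x = 0 => x* = (y - b)/(2a)
x* = (-4.5149 - 4)/(2*2) = -2.1287
f*(-4.5149) = (y-b)^2/(4a) = (-4.5149 - 4)^2/(4*2)
= 72.5035/8 = 9.0629


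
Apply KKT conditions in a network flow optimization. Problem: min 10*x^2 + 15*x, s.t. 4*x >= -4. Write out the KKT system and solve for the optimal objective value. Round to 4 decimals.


Step 1: Try lambda = 0 (constraint inactive).
Stationarity: 2*10*x + 15 = 0
x* = -15/(2*10) = -0.75
Check constraint: 4*-0.75 = -3.0 >= -4 -- satisfied.
Step 2: Compute optimal value.
f(x*) = 10*(-0.75)^2 + 15*(-0.75) = -5.625


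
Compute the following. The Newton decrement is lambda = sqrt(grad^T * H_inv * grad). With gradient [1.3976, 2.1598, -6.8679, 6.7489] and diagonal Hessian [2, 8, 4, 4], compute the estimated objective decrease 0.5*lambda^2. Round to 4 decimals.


Step 1: H is diagonal, so H^(-1) * g = [0.6988, 0.27, -1.717, 1.6872].
Step 2: g^T H^(-1) g = sum_i g_i^2 / H_ii
  = (1.3976)^2/2 + (2.1598)^2/8 + (-6.8679)^2/4 + (6.7489)^2/4
  = 0.9766 + 0.5831 + 11.792 + 11.3869 = 24.7387
Step 3: Objective decrease = 0.5 * g^T H^(-1) g = 12.3693


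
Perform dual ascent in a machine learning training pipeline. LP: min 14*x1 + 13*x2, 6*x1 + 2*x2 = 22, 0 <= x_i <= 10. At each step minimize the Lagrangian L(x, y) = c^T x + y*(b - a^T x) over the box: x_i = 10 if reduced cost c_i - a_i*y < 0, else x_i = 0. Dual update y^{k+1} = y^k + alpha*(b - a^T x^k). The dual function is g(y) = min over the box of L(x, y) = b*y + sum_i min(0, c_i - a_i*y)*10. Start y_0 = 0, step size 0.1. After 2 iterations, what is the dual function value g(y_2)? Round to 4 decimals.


Dual ascent for LP: min 14*x1 + 13*x2, 6*x1 + 2*x2 = 22, 0 <= x_i <= 10
Step 1: y^k = 0.0, reduced costs: (14.0, 13.0)
  x^k = (0.0, 0.0), subgradient = b - a^T x = 22.0
  y^{k+1} = 0.0 + 0.1*22.0 = 2.2
Step 2: y^k = 2.2, reduced costs: (0.8, 8.6)
  x^k = (0.0, 0.0), subgradient = b - a^T x = 22.0
  y^{k+1} = 2.2 + 0.1*22.0 = 4.4
Dual objective at y_2 = 4.4: reduced costs (-12.4, 4.2), box minimizer x = (10.0, 0.0)
g(y_2) = b*y + (c1 - a1*y)*x1 + (c2 - a2*y)*x2 = 22*4.4 + (-12.4)*10.0 + 4.2*0.0 = 96.8 - 124.0 + 0.0 = -27.2


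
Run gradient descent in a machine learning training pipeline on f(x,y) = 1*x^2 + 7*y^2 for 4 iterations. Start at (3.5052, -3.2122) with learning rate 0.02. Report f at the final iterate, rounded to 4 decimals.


Gradient descent on f(x,y) = 1*x^2 + 7*y^2.
Starting point: (3.5052, -3.2122), alpha = 0.02
Step 1: grad_x = 2*1*3.5052 = 7.0104, grad_y = 2*7*-3.2122 = -44.9708
  x_1 = 3.5052 - 0.02*7.0104 = 3.365
  y_1 = -3.2122 - 0.02*-44.9708 = -2.3128
Step 2: grad_x = 2*1*3.365 = 6.73, grad_y = 2*7*-2.3128 = -32.379
  x_2 = 3.365 - 0.02*6.73 = 3.2304
  y_2 = -2.3128 - 0.02*-32.379 = -1.6652
Step 3: grad_x = 2*1*3.2304 = 6.4608, grad_y = 2*7*-1.6652 = -23.3129
  x_3 = 3.2304 - 0.02*6.4608 = 3.1012
  y_3 = -1.6652 - 0.02*-23.3129 = -1.1989
Step 4: grad_x = 2*1*3.1012 = 6.2024, grad_y = 2*7*-1.1989 = -16.7853
  x_4 = 3.1012 - 0.02*6.2024 = 2.9771
  y_4 = -1.1989 - 0.02*-16.7853 = -0.8632
f(2.9771, -0.8632) = 1*2.9771^2 + 7*(-0.8632)^2 = 14.0796


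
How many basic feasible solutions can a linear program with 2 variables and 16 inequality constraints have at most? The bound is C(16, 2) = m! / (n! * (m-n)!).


Each vertex corresponds to some choice of n active constraints out of m, so the number of vertices is at most C(m, n) = m! / (n!(m-n)!).
m = 16, n = 2
Numerator: 16 * 15
Denominator: 2! = 2
C(16, 2) = 120


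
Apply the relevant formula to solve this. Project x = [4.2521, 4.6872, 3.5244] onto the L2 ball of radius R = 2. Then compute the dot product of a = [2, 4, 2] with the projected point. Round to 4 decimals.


Step 1: Compute ||x|| (intermediates to 6 decimals).
||x|| = sqrt(4.2521^2 + 4.6872^2 + 3.5244^2) = 7.243728
Step 2: Project.
Since ||x|| > R, scale = R/||x|| = 2/7.243728 = 0.276101, proj(x) = scale * x
proj(x) = [1.174009, 1.294141, 0.97309]
Step 3: Dot product.
a^T * proj(x) = 2*1.174009 + 4*1.294141 + 2*0.97309 = 9.4708
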